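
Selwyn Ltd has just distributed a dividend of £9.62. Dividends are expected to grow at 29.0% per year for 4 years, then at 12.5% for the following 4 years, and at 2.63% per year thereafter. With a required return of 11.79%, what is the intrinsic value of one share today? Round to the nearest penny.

£321.09

Three-stage DDM. Project D₁…D_8; terminal Gordon value at t=8 with g = 0.0263; discount at r = 0.1179.
D_1 = 12.4098
D_2 = 16.0086
D_3 = 20.6511
D_4 = 26.6400
D_5 = 29.9700
D_6 = 33.7162
D_7 = 37.9308
D_8 = 42.6721
TV_8 = 43.7944/(0.1179−0.0263) = 478.1045
P₀ = Σ Dₜ/(1+r)ᵗ + TV_8/(1+r)^8 = 321.0916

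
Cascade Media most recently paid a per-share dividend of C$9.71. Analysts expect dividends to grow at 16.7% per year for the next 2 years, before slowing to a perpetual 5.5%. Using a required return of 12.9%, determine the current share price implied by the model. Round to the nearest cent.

Two-stage DDM. Project D₁…D_2 at 0.167, terminal growth 0.055, discount at r = 0.129.
D_1 = 11.3316
D_2 = 13.2239
Terminal value at t=2: TV = D_3/(r−g) = 13.9513/(0.129−0.055) = 188.5305
P₀ = 11.3316/(1+0.129)^1 + 13.2239/(1+0.129)^2 + 188.5305/(1+0.129)^2 = 168.3202

C$168.32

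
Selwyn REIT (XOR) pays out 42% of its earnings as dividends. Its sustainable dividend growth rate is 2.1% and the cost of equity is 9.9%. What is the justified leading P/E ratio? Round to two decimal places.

5.38

Justified leading P/E = b/(r−g) = 0.42/(0.099−0.021) = 5.3846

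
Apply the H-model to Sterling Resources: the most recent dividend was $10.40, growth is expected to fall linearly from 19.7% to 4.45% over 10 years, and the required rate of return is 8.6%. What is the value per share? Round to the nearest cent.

H-model: P₀ = D₀[(1+g_L) + H(g_S−g_L)]/(r−g_L), with H = 10/2 = 5.
P₀ = 10.40 × [(1+0.0445) + 5×(0.197−0.0445)] / (0.086−0.0445)
   = 10.40 × 1.8070 / 0.0415 = 452.8386

$452.84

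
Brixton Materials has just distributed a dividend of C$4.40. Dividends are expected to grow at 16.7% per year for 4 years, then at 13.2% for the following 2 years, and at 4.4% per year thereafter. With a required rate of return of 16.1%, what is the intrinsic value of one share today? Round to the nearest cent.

C$64.58

Three-stage DDM. Project D₁…D_6; terminal Gordon value at t=6 with g = 0.044; discount at r = 0.161.
D_1 = 5.1348
D_2 = 5.9923
D_3 = 6.9930
D_4 = 8.1609
D_5 = 9.2381
D_6 = 10.4575
TV_6 = 10.9177/(0.161−0.044) = 93.3133
P₀ = Σ Dₜ/(1+r)ᵗ + TV_6/(1+r)^6 = 64.5803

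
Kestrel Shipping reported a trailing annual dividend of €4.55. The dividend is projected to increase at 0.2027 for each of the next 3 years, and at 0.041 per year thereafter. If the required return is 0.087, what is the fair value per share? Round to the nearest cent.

Two-stage DDM. Project D₁…D_3 at 0.2027, terminal growth 0.041, discount at r = 0.087.
D_1 = 5.4723
D_2 = 6.5815
D_3 = 7.9156
Terminal value at t=3: TV = D_4/(r−g) = 8.2401/(0.087−0.041) = 179.1333
P₀ = 5.4723/(1+0.087)^1 + 6.5815/(1+0.087)^2 + 7.9156/(1+0.087)^3 + 179.1333/(1+0.087)^3 = 156.2397

€156.24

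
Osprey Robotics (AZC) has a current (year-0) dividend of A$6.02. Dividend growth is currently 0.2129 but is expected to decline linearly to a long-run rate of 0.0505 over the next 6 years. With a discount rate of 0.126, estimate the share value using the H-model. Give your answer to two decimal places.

A$122.61

H-model: P₀ = D₀[(1+g_L) + H(g_S−g_L)]/(r−g_L), with H = 6/2 = 3.
P₀ = 6.02 × [(1+0.0505) + 3×(0.2129−0.0505)] / (0.126−0.0505)
   = 6.02 × 1.5377 / 0.0755 = 122.6087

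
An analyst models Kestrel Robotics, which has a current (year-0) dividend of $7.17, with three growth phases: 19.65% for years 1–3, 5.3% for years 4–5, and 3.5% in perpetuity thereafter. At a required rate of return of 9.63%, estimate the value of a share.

$188.43

Three-stage DDM. Project D₁…D_5; terminal Gordon value at t=5 with g = 0.035; discount at r = 0.0963.
D_1 = 8.5789
D_2 = 10.2647
D_3 = 12.2817
D_4 = 12.9326
D_5 = 13.6180
TV_5 = 14.0947/(0.0963−0.035) = 229.9291
P₀ = Σ Dₜ/(1+r)ᵗ + TV_5/(1+r)^5 = 188.4328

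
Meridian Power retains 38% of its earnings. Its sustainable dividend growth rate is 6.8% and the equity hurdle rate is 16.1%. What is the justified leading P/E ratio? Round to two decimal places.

6.67

Payout ratio b = 1 − 0.38 = 0.62.
Justified leading P/E = b/(r−g) = 0.62/(0.161−0.068) = 6.6667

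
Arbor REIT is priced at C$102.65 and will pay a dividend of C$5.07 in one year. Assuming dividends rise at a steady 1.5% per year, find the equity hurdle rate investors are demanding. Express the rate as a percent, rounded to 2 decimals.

6.44%

Rearranging the constant-growth DDM: r = D₁/P₀ + g.
r = 5.0700 / 102.65 + 0.015 = 0.04939 + 0.015 = 0.06439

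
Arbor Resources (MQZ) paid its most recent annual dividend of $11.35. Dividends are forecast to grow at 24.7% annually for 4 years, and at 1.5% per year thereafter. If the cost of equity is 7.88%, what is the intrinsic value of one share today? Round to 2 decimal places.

Two-stage DDM. Project D₁…D_4 at 0.247, terminal growth 0.015, discount at r = 0.0788.
D_1 = 14.1534
D_2 = 17.6494
D_3 = 22.0087
D_4 = 27.4449
Terminal value at t=4: TV = D_5/(r−g) = 27.8566/(0.0788−0.015) = 436.6234
P₀ = 14.1534/(1+0.0788)^1 + 17.6494/(1+0.0788)^2 + 22.0087/(1+0.0788)^3 + 27.4449/(1+0.0788)^4 + 436.6234/(1+0.0788)^4 = 388.4387

$388.44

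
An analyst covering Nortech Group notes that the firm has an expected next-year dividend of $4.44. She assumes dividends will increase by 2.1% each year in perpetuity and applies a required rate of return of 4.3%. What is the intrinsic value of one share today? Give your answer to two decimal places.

$201.82

Gordon growth model: P₀ = D₁/(r − g), with D₁ = 4.44 given directly.
P₀ = 4.4400 / (0.043 − 0.021) = 4.4400 / 0.022 = 201.8182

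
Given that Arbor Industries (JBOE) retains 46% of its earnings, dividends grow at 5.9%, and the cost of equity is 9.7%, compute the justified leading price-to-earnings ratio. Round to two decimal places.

14.21

Payout ratio b = 1 − 0.46 = 0.54.
Justified leading P/E = b/(r−g) = 0.54/(0.097−0.059) = 14.2105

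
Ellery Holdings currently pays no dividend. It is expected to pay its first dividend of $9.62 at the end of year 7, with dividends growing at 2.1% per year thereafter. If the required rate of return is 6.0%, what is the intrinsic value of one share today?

$173.89

Deferred-dividend DDM. At t=6 the remaining stream is a growing perpetuity with first payment D_7 = 9.62.
V_6 = D_7/(r−g) = 9.62/(0.06−0.021) = 246.6667
P₀ = V_6/(1+r)^6 = 246.6667/(1+0.06)^6 = 173.8903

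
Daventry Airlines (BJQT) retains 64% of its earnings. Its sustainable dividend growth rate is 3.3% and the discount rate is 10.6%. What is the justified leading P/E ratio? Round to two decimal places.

Payout ratio b = 1 − 0.64 = 0.36.
Justified leading P/E = b/(r−g) = 0.36/(0.106−0.033) = 4.9315

4.93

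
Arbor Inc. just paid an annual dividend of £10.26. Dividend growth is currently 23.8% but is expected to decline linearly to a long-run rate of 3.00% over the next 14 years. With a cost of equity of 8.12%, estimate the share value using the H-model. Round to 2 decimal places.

H-model: P₀ = D₀[(1+g_L) + H(g_S−g_L)]/(r−g_L), with H = 14/2 = 7.
P₀ = 10.26 × [(1+0.03) + 7×(0.238−0.03)] / (0.0812−0.03)
   = 10.26 × 2.4860 / 0.0512 = 498.1711

£498.17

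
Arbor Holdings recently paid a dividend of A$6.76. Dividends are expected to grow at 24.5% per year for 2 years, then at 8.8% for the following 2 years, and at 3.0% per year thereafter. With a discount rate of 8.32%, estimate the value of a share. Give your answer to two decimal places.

Three-stage DDM. Project D₁…D_4; terminal Gordon value at t=4 with g = 0.03; discount at r = 0.0832.
D_1 = 8.4162
D_2 = 10.4782
D_3 = 11.4002
D_4 = 12.4035
TV_4 = 12.7756/(0.0832−0.03) = 240.1424
P₀ = Σ Dₜ/(1+r)ᵗ + TV_4/(1+r)^4 = 209.1149

A$209.11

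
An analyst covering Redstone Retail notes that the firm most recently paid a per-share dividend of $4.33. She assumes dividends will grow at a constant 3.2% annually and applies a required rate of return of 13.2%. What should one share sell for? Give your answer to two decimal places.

Gordon growth model: P₀ = D₁/(r − g). D₁ = 4.33 × (1 + 0.032) = 4.4686.
P₀ = 4.4686 / (0.132 − 0.032) = 4.4686 / 0.1 = 44.6856

$44.69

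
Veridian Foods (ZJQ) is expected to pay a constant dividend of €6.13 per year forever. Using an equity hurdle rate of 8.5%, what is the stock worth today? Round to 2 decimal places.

€72.12

Zero-growth DDM (perpetuity): P₀ = D/r = 6.13 / 0.085 = 72.1176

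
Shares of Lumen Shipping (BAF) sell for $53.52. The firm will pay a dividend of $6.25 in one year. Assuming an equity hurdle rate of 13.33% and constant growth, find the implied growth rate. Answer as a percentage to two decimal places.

From P₀ = D₁/(r − g), the implied growth is g = r − D₁/P₀.
g = 0.1333 − 6.25/53.52 = 0.1333 − 0.11678 = 0.01652

1.65%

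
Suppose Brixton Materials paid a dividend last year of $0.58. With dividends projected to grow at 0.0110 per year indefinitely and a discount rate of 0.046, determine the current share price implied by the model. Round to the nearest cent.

$16.75

Gordon growth model: P₀ = D₁/(r − g). D₁ = 0.58 × (1 + 0.011) = 0.5864.
P₀ = 0.5864 / (0.046 − 0.011) = 0.5864 / 0.035 = 16.7537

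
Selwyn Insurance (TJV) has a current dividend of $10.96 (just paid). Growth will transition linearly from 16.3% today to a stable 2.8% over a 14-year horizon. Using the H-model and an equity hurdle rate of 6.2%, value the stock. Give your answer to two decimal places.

$636.00

H-model: P₀ = D₀[(1+g_L) + H(g_S−g_L)]/(r−g_L), with H = 14/2 = 7.
P₀ = 10.96 × [(1+0.028) + 7×(0.163−0.028)] / (0.062−0.028)
   = 10.96 × 1.9730 / 0.034 = 636.0024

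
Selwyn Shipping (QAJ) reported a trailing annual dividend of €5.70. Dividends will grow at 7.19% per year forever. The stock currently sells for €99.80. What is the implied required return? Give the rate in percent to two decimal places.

Rearranging the constant-growth DDM: r = D₁/P₀ + g.
D₁ = 5.70 × (1 + 0.0719) = 6.1098.
r = 6.1098 / 99.80 + 0.0719 = 0.06122 + 0.0719 = 0.13312

13.31%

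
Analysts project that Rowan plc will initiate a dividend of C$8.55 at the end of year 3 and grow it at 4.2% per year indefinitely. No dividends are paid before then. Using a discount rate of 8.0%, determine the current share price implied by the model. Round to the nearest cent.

C$192.90

Deferred-dividend DDM. At t=2 the remaining stream is a growing perpetuity with first payment D_3 = 8.55.
V_2 = D_3/(r−g) = 8.55/(0.08−0.042) = 225.0000
P₀ = V_2/(1+r)^2 = 225.0000/(1+0.08)^2 = 192.9012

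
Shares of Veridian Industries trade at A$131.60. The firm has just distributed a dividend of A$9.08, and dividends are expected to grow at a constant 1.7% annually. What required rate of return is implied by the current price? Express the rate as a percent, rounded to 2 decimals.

Rearranging the constant-growth DDM: r = D₁/P₀ + g.
D₁ = 9.08 × (1 + 0.017) = 9.2344.
r = 9.2344 / 131.60 + 0.017 = 0.07017 + 0.017 = 0.08717

8.72%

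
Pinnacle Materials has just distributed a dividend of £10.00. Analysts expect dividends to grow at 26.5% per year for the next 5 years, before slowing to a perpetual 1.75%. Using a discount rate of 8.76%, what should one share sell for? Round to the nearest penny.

Two-stage DDM. Project D₁…D_5 at 0.265, terminal growth 0.0175, discount at r = 0.0876.
D_1 = 12.6500
D_2 = 16.0023
D_3 = 20.2428
D_4 = 25.6072
D_5 = 32.3931
Terminal value at t=5: TV = D_6/(r−g) = 32.9600/(0.0876−0.0175) = 470.1853
P₀ = 12.6500/(1+0.0876)^1 + 16.0023/(1+0.0876)^2 + 20.2428/(1+0.0876)^3 + 25.6072/(1+0.0876)^4 + 32.3931/(1+0.0876)^5 + 470.1853/(1+0.0876)^5 = 389.4571

£389.46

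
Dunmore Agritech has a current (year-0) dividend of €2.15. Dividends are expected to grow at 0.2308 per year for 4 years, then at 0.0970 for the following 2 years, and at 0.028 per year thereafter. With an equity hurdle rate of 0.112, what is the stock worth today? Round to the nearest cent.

€55.91

Three-stage DDM. Project D₁…D_6; terminal Gordon value at t=6 with g = 0.028; discount at r = 0.112.
D_1 = 2.6462
D_2 = 3.2570
D_3 = 4.0087
D_4 = 4.9339
D_5 = 5.4125
D_6 = 5.9375
TV_6 = 6.1037/(0.112−0.028) = 72.6634
P₀ = Σ Dₜ/(1+r)ᵗ + TV_6/(1+r)^6 = 55.9107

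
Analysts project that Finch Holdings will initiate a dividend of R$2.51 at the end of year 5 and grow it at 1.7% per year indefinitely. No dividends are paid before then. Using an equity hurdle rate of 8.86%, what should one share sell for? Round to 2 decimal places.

Deferred-dividend DDM. At t=4 the remaining stream is a growing perpetuity with first payment D_5 = 2.51.
V_4 = D_5/(r−g) = 2.51/(0.0886−0.017) = 35.0559
P₀ = V_4/(1+r)^4 = 35.0559/(1+0.0886)^4 = 24.9625

R$24.96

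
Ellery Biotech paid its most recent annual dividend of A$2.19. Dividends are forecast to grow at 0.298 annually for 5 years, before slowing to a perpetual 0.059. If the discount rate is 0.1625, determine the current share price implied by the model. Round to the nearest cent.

Two-stage DDM. Project D₁…D_5 at 0.298, terminal growth 0.059, discount at r = 0.1625.
D_1 = 2.8426
D_2 = 3.6897
D_3 = 4.7893
D_4 = 6.2165
D_5 = 8.0690
Terminal value at t=5: TV = D_6/(r−g) = 8.5450/(0.1625−0.059) = 82.5607
P₀ = 2.8426/(1+0.1625)^1 + 3.6897/(1+0.1625)^2 + 4.7893/(1+0.1625)^3 + 6.2165/(1+0.1625)^4 + 8.0690/(1+0.1625)^5 + 82.5607/(1+0.1625)^5 = 54.3159

A$54.32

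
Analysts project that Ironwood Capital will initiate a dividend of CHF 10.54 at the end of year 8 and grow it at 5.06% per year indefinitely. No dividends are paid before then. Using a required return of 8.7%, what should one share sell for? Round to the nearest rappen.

CHF 161.49

Deferred-dividend DDM. At t=7 the remaining stream is a growing perpetuity with first payment D_8 = 10.54.
V_7 = D_8/(r−g) = 10.54/(0.087−0.0506) = 289.5604
P₀ = V_7/(1+r)^7 = 289.5604/(1+0.087)^7 = 161.4851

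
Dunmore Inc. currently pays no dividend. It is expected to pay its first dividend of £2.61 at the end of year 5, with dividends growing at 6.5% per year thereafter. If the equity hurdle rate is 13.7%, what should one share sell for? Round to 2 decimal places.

£21.69

Deferred-dividend DDM. At t=4 the remaining stream is a growing perpetuity with first payment D_5 = 2.61.
V_4 = D_5/(r−g) = 2.61/(0.137−0.065) = 36.2500
P₀ = V_4/(1+r)^4 = 36.2500/(1+0.137)^4 = 21.6903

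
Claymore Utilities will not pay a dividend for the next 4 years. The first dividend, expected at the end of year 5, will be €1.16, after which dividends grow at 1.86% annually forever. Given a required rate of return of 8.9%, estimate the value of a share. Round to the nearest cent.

Deferred-dividend DDM. At t=4 the remaining stream is a growing perpetuity with first payment D_5 = 1.16.
V_4 = D_5/(r−g) = 1.16/(0.089−0.0186) = 16.4773
P₀ = V_4/(1+r)^4 = 16.4773/(1+0.089)^4 = 11.7159

€11.72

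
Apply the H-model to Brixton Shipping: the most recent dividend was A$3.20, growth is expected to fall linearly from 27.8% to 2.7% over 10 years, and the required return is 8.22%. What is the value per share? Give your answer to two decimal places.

A$132.29

H-model: P₀ = D₀[(1+g_L) + H(g_S−g_L)]/(r−g_L), with H = 10/2 = 5.
P₀ = 3.20 × [(1+0.027) + 5×(0.278−0.027)] / (0.0822−0.027)
   = 3.20 × 2.2820 / 0.0552 = 132.2899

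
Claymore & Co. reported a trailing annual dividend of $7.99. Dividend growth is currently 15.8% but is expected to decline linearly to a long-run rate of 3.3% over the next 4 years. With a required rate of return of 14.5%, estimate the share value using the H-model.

$91.53

H-model: P₀ = D₀[(1+g_L) + H(g_S−g_L)]/(r−g_L), with H = 4/2 = 2.
P₀ = 7.99 × [(1+0.033) + 2×(0.158−0.033)] / (0.145−0.033)
   = 7.99 × 1.2830 / 0.112 = 91.5283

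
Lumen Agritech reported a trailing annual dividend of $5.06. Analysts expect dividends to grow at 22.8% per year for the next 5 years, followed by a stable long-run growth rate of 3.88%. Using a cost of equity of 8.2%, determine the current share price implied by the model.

Two-stage DDM. Project D₁…D_5 at 0.228, terminal growth 0.0388, discount at r = 0.082.
D_1 = 6.2137
D_2 = 7.6304
D_3 = 9.3701
D_4 = 11.5065
D_5 = 14.1300
Terminal value at t=5: TV = D_6/(r−g) = 14.6783/(0.082−0.0388) = 339.7743
P₀ = 6.2137/(1+0.082)^1 + 7.6304/(1+0.082)^2 + 9.3701/(1+0.082)^3 + 11.5065/(1+0.082)^4 + 14.1300/(1+0.082)^5 + 339.7743/(1+0.082)^5 = 266.6963

$266.70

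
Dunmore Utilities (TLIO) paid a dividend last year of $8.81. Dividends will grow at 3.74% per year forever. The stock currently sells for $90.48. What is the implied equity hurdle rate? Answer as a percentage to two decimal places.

13.84%

Rearranging the constant-growth DDM: r = D₁/P₀ + g.
D₁ = 8.81 × (1 + 0.0374) = 9.1395.
r = 9.1395 / 90.48 + 0.0374 = 0.10101 + 0.0374 = 0.13841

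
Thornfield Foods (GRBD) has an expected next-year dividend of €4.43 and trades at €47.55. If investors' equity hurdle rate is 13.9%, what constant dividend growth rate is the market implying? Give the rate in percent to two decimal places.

From P₀ = D₁/(r − g), the implied growth is g = r − D₁/P₀.
g = 0.139 − 4.43/47.55 = 0.139 − 0.09317 = 0.04583

4.58%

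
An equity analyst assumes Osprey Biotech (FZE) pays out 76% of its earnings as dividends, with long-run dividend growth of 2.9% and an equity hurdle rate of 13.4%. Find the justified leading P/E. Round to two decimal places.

Justified leading P/E = b/(r−g) = 0.76/(0.134−0.029) = 7.2381

7.24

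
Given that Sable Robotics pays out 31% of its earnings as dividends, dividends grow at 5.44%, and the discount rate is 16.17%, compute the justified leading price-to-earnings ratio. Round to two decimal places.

2.89

Justified leading P/E = b/(r−g) = 0.31/(0.1617−0.0544) = 2.8891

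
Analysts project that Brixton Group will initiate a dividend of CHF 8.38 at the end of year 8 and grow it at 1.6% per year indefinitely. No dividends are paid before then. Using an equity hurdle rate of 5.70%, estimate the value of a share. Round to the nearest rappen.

Deferred-dividend DDM. At t=7 the remaining stream is a growing perpetuity with first payment D_8 = 8.38.
V_7 = D_8/(r−g) = 8.38/(0.057−0.016) = 204.3902
P₀ = V_7/(1+r)^7 = 204.3902/(1+0.057)^7 = 138.6549

CHF 138.65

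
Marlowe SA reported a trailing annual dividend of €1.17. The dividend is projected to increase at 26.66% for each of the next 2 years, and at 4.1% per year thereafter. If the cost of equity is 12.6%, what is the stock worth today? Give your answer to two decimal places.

€20.93

Two-stage DDM. Project D₁…D_2 at 0.2666, terminal growth 0.041, discount at r = 0.126.
D_1 = 1.4819
D_2 = 1.8770
Terminal value at t=2: TV = D_3/(r−g) = 1.9540/(0.126−0.041) = 22.9878
P₀ = 1.4819/(1+0.126)^1 + 1.8770/(1+0.126)^2 + 22.9878/(1+0.126)^2 = 20.9274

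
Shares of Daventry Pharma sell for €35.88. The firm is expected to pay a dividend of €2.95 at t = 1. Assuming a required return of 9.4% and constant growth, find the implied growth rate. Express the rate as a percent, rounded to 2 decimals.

From P₀ = D₁/(r − g), the implied growth is g = r − D₁/P₀.
g = 0.094 − 2.95/35.88 = 0.094 − 0.08222 = 0.01178

1.18%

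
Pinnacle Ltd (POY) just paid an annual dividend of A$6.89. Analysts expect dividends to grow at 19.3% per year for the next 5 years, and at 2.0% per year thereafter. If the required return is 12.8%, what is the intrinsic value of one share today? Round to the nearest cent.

A$126.99

Two-stage DDM. Project D₁…D_5 at 0.193, terminal growth 0.02, discount at r = 0.128.
D_1 = 8.2198
D_2 = 9.8062
D_3 = 11.6988
D_4 = 13.9566
D_5 = 16.6503
Terminal value at t=5: TV = D_6/(r−g) = 16.9833/(0.128−0.02) = 157.2526
P₀ = 8.2198/(1+0.128)^1 + 9.8062/(1+0.128)^2 + 11.6988/(1+0.128)^3 + 13.9566/(1+0.128)^4 + 16.6503/(1+0.128)^5 + 157.2526/(1+0.128)^5 = 126.9930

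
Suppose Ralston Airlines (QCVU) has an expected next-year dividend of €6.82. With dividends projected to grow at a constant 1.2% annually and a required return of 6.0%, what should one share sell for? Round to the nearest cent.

€142.08

Gordon growth model: P₀ = D₁/(r − g), with D₁ = 6.82 given directly.
P₀ = 6.8200 / (0.06 − 0.012) = 6.8200 / 0.048 = 142.0833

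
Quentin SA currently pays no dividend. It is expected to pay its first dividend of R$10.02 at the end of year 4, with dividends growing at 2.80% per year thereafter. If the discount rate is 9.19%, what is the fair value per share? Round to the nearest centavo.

Deferred-dividend DDM. At t=3 the remaining stream is a growing perpetuity with first payment D_4 = 10.02.
V_3 = D_4/(r−g) = 10.02/(0.0919−0.028) = 156.8075
P₀ = V_3/(1+r)^3 = 156.8075/(1+0.0919)^3 = 120.4532

R$120.45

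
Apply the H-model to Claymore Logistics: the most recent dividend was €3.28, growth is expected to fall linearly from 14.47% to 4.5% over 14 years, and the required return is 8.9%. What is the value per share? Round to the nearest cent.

H-model: P₀ = D₀[(1+g_L) + H(g_S−g_L)]/(r−g_L), with H = 14/2 = 7.
P₀ = 3.28 × [(1+0.045) + 7×(0.1447−0.045)] / (0.089−0.045)
   = 3.28 × 1.7429 / 0.044 = 129.9253

€129.93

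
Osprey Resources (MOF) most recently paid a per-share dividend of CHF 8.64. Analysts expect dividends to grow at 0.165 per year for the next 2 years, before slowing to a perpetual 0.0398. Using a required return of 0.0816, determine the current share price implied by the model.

CHF 268.68

Two-stage DDM. Project D₁…D_2 at 0.165, terminal growth 0.0398, discount at r = 0.0816.
D_1 = 10.0656
D_2 = 11.7264
Terminal value at t=2: TV = D_3/(r−g) = 12.1931/(0.0816−0.0398) = 291.7018
P₀ = 10.0656/(1+0.0816)^1 + 11.7264/(1+0.0816)^2 + 291.7018/(1+0.0816)^2 = 268.6779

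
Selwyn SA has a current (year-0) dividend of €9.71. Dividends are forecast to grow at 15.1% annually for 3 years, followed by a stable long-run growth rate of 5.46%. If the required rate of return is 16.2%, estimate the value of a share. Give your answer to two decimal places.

Two-stage DDM. Project D₁…D_3 at 0.151, terminal growth 0.0546, discount at r = 0.162.
D_1 = 11.1762
D_2 = 12.8638
D_3 = 14.8063
Terminal value at t=3: TV = D_4/(r−g) = 15.6147/(0.162−0.0546) = 145.3880
P₀ = 11.1762/(1+0.162)^1 + 12.8638/(1+0.162)^2 + 14.8063/(1+0.162)^3 + 145.3880/(1+0.162)^3 = 121.2458

€121.25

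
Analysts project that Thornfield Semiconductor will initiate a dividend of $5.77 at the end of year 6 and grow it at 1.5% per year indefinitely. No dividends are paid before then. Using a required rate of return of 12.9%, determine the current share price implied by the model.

$27.59

Deferred-dividend DDM. At t=5 the remaining stream is a growing perpetuity with first payment D_6 = 5.77.
V_5 = D_6/(r−g) = 5.77/(0.129−0.015) = 50.6140
P₀ = V_5/(1+r)^5 = 50.6140/(1+0.129)^5 = 27.5931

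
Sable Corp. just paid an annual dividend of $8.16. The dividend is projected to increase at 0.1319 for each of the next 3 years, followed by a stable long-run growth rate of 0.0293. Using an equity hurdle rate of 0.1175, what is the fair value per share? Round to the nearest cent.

$124.07

Two-stage DDM. Project D₁…D_3 at 0.1319, terminal growth 0.0293, discount at r = 0.1175.
D_1 = 9.2363
D_2 = 10.4546
D_3 = 11.8335
Terminal value at t=3: TV = D_4/(r−g) = 12.1803/(0.1175−0.0293) = 138.0981
P₀ = 9.2363/(1+0.1175)^1 + 10.4546/(1+0.1175)^2 + 11.8335/(1+0.1175)^3 + 138.0981/(1+0.1175)^3 = 124.0730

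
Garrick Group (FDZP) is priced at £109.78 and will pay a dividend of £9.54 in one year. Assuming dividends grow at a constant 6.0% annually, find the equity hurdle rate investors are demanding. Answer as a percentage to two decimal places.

Rearranging the constant-growth DDM: r = D₁/P₀ + g.
r = 9.5400 / 109.78 + 0.06 = 0.08690 + 0.06 = 0.14690

14.69%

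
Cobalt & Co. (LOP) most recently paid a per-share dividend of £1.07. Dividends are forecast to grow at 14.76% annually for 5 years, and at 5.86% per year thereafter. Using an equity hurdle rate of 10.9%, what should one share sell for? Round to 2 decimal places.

Two-stage DDM. Project D₁…D_5 at 0.1476, terminal growth 0.0586, discount at r = 0.109.
D_1 = 1.2279
D_2 = 1.4092
D_3 = 1.6172
D_4 = 1.8559
D_5 = 2.1298
Terminal value at t=5: TV = D_6/(r−g) = 2.2546/(0.109−0.0586) = 44.7340
P₀ = 1.2279/(1+0.109)^1 + 1.4092/(1+0.109)^2 + 1.6172/(1+0.109)^3 + 1.8559/(1+0.109)^4 + 2.1298/(1+0.109)^5 + 44.7340/(1+0.109)^5 = 32.6026

£32.60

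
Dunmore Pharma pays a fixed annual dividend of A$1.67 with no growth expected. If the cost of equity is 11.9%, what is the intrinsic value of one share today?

A$14.03

Zero-growth DDM (perpetuity): P₀ = D/r = 1.67 / 0.119 = 14.0336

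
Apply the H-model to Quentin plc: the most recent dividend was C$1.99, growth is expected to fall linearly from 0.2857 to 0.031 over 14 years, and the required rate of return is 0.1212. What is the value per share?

C$62.08

H-model: P₀ = D₀[(1+g_L) + H(g_S−g_L)]/(r−g_L), with H = 14/2 = 7.
P₀ = 1.99 × [(1+0.031) + 7×(0.2857−0.031)] / (0.1212−0.031)
   = 1.99 × 2.8139 / 0.0902 = 62.0805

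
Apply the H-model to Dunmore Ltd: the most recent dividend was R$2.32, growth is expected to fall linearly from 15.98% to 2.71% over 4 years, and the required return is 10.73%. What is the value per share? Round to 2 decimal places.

R$37.39

H-model: P₀ = D₀[(1+g_L) + H(g_S−g_L)]/(r−g_L), with H = 4/2 = 2.
P₀ = 2.32 × [(1+0.0271) + 2×(0.1598−0.0271)] / (0.1073−0.0271)
   = 2.32 × 1.2925 / 0.0802 = 37.3890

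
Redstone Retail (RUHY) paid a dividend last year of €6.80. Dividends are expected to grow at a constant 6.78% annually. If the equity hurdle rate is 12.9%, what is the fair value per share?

€118.64

Gordon growth model: P₀ = D₁/(r − g). D₁ = 6.80 × (1 + 0.0678) = 7.2610.
P₀ = 7.2610 / (0.129 − 0.0678) = 7.2610 / 0.0612 = 118.6444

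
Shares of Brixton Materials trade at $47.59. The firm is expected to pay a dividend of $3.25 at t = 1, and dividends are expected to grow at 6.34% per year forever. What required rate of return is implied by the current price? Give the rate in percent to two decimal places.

13.17%

Rearranging the constant-growth DDM: r = D₁/P₀ + g.
r = 3.2500 / 47.59 + 0.0634 = 0.06829 + 0.0634 = 0.13169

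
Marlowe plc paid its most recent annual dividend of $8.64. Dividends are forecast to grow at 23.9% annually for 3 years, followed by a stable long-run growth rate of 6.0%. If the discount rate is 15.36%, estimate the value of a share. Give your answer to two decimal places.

Two-stage DDM. Project D₁…D_3 at 0.239, terminal growth 0.06, discount at r = 0.1536.
D_1 = 10.7050
D_2 = 13.2634
D_3 = 16.4334
Terminal value at t=3: TV = D_4/(r−g) = 17.4194/(0.1536−0.06) = 186.1048
P₀ = 10.7050/(1+0.1536)^1 + 13.2634/(1+0.1536)^2 + 16.4334/(1+0.1536)^3 + 186.1048/(1+0.1536)^3 = 151.1755

$151.18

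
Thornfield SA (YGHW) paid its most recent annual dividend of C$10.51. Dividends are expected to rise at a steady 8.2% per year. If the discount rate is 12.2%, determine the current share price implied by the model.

C$284.30

Gordon growth model: P₀ = D₁/(r − g). D₁ = 10.51 × (1 + 0.082) = 11.3718.
P₀ = 11.3718 / (0.122 − 0.082) = 11.3718 / 0.04 = 284.2955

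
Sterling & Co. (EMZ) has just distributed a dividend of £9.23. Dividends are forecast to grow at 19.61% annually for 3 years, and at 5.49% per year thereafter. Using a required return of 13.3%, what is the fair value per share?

£177.57

Two-stage DDM. Project D₁…D_3 at 0.1961, terminal growth 0.0549, discount at r = 0.133.
D_1 = 11.0400
D_2 = 13.2049
D_3 = 15.7944
Terminal value at t=3: TV = D_4/(r−g) = 16.6616/(0.133−0.0549) = 213.3361
P₀ = 11.0400/(1+0.133)^1 + 13.2049/(1+0.133)^2 + 15.7944/(1+0.133)^3 + 213.3361/(1+0.133)^3 = 177.5717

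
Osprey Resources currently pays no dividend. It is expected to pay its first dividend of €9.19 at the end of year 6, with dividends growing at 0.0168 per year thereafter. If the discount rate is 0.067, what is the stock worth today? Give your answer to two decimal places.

€132.37

Deferred-dividend DDM. At t=5 the remaining stream is a growing perpetuity with first payment D_6 = 9.19.
V_5 = D_6/(r−g) = 9.19/(0.067−0.0168) = 183.0677
P₀ = V_5/(1+r)^5 = 183.0677/(1+0.067)^5 = 132.3700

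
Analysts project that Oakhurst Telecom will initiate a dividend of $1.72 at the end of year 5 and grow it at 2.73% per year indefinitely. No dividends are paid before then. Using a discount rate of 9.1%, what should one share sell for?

Deferred-dividend DDM. At t=4 the remaining stream is a growing perpetuity with first payment D_5 = 1.72.
V_4 = D_5/(r−g) = 1.72/(0.091−0.0273) = 27.0016
P₀ = V_4/(1+r)^4 = 27.0016/(1+0.091)^4 = 19.0586

$19.06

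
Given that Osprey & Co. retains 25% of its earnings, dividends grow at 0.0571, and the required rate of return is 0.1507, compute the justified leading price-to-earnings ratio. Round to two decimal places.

Payout ratio b = 1 − 0.25 = 0.75.
Justified leading P/E = b/(r−g) = 0.75/(0.1507−0.0571) = 8.0128

8.01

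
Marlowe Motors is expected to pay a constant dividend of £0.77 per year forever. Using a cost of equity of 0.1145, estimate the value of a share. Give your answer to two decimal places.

Zero-growth DDM (perpetuity): P₀ = D/r = 0.77 / 0.1145 = 6.7249

£6.72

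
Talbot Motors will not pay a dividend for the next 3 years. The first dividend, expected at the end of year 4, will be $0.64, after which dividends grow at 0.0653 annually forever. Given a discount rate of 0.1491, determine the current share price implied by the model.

$5.03

Deferred-dividend DDM. At t=3 the remaining stream is a growing perpetuity with first payment D_4 = 0.64.
V_3 = D_4/(r−g) = 0.64/(0.1491−0.0653) = 7.6372
P₀ = V_3/(1+r)^3 = 7.6372/(1+0.1491)^3 = 5.0334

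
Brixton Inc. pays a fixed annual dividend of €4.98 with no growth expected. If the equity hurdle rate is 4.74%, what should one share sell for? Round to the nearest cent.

€105.06

Zero-growth DDM (perpetuity): P₀ = D/r = 4.98 / 0.0474 = 105.0633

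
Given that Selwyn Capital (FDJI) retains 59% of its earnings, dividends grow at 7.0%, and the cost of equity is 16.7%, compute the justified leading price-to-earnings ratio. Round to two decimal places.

Payout ratio b = 1 − 0.59 = 0.41.
Justified leading P/E = b/(r−g) = 0.41/(0.167−0.07) = 4.2268

4.23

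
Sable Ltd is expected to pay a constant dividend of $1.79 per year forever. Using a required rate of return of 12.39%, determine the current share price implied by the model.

Zero-growth DDM (perpetuity): P₀ = D/r = 1.79 / 0.1239 = 14.4471

$14.45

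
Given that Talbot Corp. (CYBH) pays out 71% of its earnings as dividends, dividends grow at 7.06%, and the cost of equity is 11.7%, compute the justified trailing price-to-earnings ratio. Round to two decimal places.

Justified trailing P/E = b(1+g)/(r−g) = 0.71×(1+0.0706)/(0.117−0.0706) = 16.3820

16.38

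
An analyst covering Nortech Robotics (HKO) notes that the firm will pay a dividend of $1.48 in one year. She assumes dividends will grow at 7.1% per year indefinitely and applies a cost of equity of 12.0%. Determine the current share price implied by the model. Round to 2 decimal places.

Gordon growth model: P₀ = D₁/(r − g), with D₁ = 1.48 given directly.
P₀ = 1.4800 / (0.12 − 0.071) = 1.4800 / 0.049 = 30.2041

$30.20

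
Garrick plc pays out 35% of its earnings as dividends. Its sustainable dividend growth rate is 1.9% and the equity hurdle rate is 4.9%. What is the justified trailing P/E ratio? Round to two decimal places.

11.89

Justified trailing P/E = b(1+g)/(r−g) = 0.35×(1+0.019)/(0.049−0.019) = 11.8883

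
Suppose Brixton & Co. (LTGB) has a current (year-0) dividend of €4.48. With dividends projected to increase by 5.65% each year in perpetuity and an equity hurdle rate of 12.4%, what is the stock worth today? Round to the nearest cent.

Gordon growth model: P₀ = D₁/(r − g). D₁ = 4.48 × (1 + 0.0565) = 4.7331.
P₀ = 4.7331 / (0.124 − 0.0565) = 4.7331 / 0.0675 = 70.1203

€70.12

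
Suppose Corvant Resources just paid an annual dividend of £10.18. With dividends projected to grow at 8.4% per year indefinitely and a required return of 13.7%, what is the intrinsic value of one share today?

Gordon growth model: P₀ = D₁/(r − g). D₁ = 10.18 × (1 + 0.084) = 11.0351.
P₀ = 11.0351 / (0.137 − 0.084) = 11.0351 / 0.053 = 208.2098

£208.21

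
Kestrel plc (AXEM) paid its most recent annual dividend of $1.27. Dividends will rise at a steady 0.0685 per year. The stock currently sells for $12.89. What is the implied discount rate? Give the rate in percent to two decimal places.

Rearranging the constant-growth DDM: r = D₁/P₀ + g.
D₁ = 1.27 × (1 + 0.0685) = 1.3570.
r = 1.3570 / 12.89 + 0.0685 = 0.10528 + 0.0685 = 0.17378

17.38%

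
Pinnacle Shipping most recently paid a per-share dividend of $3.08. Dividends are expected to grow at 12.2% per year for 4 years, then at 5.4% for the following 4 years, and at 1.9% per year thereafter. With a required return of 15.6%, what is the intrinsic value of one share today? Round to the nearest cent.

$34.22

Three-stage DDM. Project D₁…D_8; terminal Gordon value at t=8 with g = 0.019; discount at r = 0.156.
D_1 = 3.4558
D_2 = 3.8774
D_3 = 4.3504
D_4 = 4.8811
D_5 = 5.1447
D_6 = 5.4225
D_7 = 5.7154
D_8 = 6.0240
TV_8 = 6.1385/(0.156−0.019) = 44.8062
P₀ = Σ Dₜ/(1+r)ᵗ + TV_8/(1+r)^8 = 34.2155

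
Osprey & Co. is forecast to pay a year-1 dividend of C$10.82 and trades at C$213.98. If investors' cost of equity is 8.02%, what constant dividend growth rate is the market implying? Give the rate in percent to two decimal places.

2.96%

From P₀ = D₁/(r − g), the implied growth is g = r − D₁/P₀.
g = 0.0802 − 10.82/213.98 = 0.0802 − 0.05057 = 0.02963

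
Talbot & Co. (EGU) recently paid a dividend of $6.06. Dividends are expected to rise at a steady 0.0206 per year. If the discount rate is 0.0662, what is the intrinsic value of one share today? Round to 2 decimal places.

Gordon growth model: P₀ = D₁/(r − g). D₁ = 6.06 × (1 + 0.0206) = 6.1848.
P₀ = 6.1848 / (0.0662 − 0.0206) = 6.1848 / 0.0456 = 135.6324

$135.63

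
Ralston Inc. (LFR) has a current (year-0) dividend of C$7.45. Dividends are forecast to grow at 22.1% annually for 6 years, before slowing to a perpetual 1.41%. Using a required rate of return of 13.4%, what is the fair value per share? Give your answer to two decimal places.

C$156.54

Two-stage DDM. Project D₁…D_6 at 0.221, terminal growth 0.0141, discount at r = 0.134.
D_1 = 9.0965
D_2 = 11.1068
D_3 = 13.5614
D_4 = 16.5584
D_5 = 20.2178
D_6 = 24.6860
Terminal value at t=6: TV = D_7/(r−g) = 25.0340/(0.134−0.0141) = 208.7910
P₀ = 9.0965/(1+0.134)^1 + 11.1068/(1+0.134)^2 + 13.5614/(1+0.134)^3 + 16.5584/(1+0.134)^4 + 20.2178/(1+0.134)^5 + 24.6860/(1+0.134)^6 + 208.7910/(1+0.134)^6 = 156.5432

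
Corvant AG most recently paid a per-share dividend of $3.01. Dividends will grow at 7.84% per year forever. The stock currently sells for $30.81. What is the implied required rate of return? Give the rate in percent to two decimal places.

Rearranging the constant-growth DDM: r = D₁/P₀ + g.
D₁ = 3.01 × (1 + 0.0784) = 3.2460.
r = 3.2460 / 30.81 + 0.0784 = 0.10535 + 0.0784 = 0.18375

18.38%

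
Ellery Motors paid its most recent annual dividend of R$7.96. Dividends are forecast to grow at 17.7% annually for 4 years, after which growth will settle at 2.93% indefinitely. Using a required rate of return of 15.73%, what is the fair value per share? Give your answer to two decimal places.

R$101.70

Two-stage DDM. Project D₁…D_4 at 0.177, terminal growth 0.0293, discount at r = 0.1573.
D_1 = 9.3689
D_2 = 11.0272
D_3 = 12.9790
D_4 = 15.2763
Terminal value at t=4: TV = D_5/(r−g) = 15.7239/(0.1573−0.0293) = 122.8431
P₀ = 9.3689/(1+0.1573)^1 + 11.0272/(1+0.1573)^2 + 12.9790/(1+0.1573)^3 + 15.2763/(1+0.1573)^4 + 122.8431/(1+0.1573)^4 = 101.6988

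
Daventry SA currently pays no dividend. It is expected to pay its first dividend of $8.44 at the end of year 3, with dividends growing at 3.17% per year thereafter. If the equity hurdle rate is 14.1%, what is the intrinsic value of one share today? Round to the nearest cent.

Deferred-dividend DDM. At t=2 the remaining stream is a growing perpetuity with first payment D_3 = 8.44.
V_2 = D_3/(r−g) = 8.44/(0.141−0.0317) = 77.2187
P₀ = V_2/(1+r)^2 = 77.2187/(1+0.141)^2 = 59.3132

$59.31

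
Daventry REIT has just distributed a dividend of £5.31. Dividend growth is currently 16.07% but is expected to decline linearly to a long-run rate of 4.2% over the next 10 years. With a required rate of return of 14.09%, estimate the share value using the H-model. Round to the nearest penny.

H-model: P₀ = D₀[(1+g_L) + H(g_S−g_L)]/(r−g_L), with H = 10/2 = 5.
P₀ = 5.31 × [(1+0.042) + 5×(0.1607−0.042)] / (0.1409−0.042)
   = 5.31 × 1.6355 / 0.0989 = 87.8110

£87.81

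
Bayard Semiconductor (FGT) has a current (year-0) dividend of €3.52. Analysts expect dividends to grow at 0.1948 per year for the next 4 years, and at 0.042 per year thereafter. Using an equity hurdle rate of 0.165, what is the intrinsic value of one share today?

Two-stage DDM. Project D₁…D_4 at 0.1948, terminal growth 0.042, discount at r = 0.165.
D_1 = 4.2057
D_2 = 5.0250
D_3 = 6.0038
D_4 = 7.1734
Terminal value at t=4: TV = D_5/(r−g) = 7.4747/(0.165−0.042) = 60.7696
P₀ = 4.2057/(1+0.165)^1 + 5.0250/(1+0.165)^2 + 6.0038/(1+0.165)^3 + 7.1734/(1+0.165)^4 + 60.7696/(1+0.165)^4 = 47.9937

€47.99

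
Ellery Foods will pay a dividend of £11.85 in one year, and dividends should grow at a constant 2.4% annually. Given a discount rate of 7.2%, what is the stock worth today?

£246.87

Gordon growth model: P₀ = D₁/(r − g), with D₁ = 11.85 given directly.
P₀ = 11.8500 / (0.072 − 0.024) = 11.8500 / 0.048 = 246.8750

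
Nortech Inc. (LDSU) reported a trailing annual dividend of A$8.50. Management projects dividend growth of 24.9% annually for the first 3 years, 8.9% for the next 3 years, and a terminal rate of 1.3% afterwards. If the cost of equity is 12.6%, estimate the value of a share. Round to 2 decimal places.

A$158.13

Three-stage DDM. Project D₁…D_6; terminal Gordon value at t=6 with g = 0.013; discount at r = 0.126.
D_1 = 10.6165
D_2 = 13.2600
D_3 = 16.5618
D_4 = 18.0357
D_5 = 19.6409
D_6 = 21.3890
TV_6 = 21.6670/(0.126−0.013) = 191.7436
P₀ = Σ Dₜ/(1+r)ᵗ + TV_6/(1+r)^6 = 158.1315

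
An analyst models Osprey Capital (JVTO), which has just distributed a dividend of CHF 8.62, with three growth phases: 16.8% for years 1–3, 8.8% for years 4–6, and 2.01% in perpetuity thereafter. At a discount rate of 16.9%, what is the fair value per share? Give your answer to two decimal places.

CHF 95.69

Three-stage DDM. Project D₁…D_6; terminal Gordon value at t=6 with g = 0.0201; discount at r = 0.169.
D_1 = 10.0682
D_2 = 11.7596
D_3 = 13.7352
D_4 = 14.9439
D_5 = 16.2590
D_6 = 17.6898
TV_6 = 18.0453/(0.169−0.0201) = 121.1910
P₀ = Σ Dₜ/(1+r)ᵗ + TV_6/(1+r)^6 = 95.6852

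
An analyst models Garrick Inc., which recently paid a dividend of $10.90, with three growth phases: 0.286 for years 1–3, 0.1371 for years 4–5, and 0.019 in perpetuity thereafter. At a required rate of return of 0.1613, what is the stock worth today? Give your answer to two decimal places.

Three-stage DDM. Project D₁…D_5; terminal Gordon value at t=5 with g = 0.019; discount at r = 0.1613.
D_1 = 14.0174
D_2 = 18.0264
D_3 = 23.1819
D_4 = 26.3602
D_5 = 29.9741
TV_5 = 30.5436/(0.1613−0.019) = 214.6426
P₀ = Σ Dₜ/(1+r)ᵗ + TV_5/(1+r)^5 = 170.5471

$170.55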